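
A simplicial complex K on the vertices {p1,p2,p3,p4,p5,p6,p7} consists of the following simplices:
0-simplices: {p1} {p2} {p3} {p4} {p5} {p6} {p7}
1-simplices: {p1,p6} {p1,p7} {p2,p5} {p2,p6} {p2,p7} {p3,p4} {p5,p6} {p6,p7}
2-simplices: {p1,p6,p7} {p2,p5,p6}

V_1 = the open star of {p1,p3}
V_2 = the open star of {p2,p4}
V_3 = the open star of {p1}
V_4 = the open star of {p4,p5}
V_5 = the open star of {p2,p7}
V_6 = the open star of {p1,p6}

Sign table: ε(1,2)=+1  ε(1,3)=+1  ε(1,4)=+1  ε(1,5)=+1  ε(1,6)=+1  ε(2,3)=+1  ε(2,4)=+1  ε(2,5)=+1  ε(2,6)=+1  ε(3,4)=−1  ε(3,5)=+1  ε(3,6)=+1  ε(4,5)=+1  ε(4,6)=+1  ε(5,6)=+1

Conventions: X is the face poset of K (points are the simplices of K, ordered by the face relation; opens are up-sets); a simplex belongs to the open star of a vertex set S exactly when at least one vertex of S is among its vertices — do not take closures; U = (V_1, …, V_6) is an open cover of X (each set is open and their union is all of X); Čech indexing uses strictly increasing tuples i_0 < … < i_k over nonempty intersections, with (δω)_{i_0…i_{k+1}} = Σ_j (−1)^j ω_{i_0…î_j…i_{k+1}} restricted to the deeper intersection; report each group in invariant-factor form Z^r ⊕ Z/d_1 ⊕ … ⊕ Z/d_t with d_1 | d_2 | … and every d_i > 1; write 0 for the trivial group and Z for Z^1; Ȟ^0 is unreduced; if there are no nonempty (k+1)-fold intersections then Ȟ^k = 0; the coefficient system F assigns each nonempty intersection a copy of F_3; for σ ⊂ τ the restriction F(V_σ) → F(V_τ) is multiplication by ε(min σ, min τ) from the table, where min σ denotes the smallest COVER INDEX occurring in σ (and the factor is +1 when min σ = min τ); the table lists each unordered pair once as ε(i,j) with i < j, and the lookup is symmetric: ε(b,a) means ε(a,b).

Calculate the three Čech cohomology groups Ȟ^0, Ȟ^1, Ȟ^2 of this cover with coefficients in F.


Ȟ^0(U;F) ≅ Z/3; Ȟ^1(U;F) ≅ Z/3; Ȟ^2(U;F) ≅ 0

intersection data:
  V1={{p1},{p3},{p1,p6},{p1,p7},{p3,p4},{p1,p6,p7}} V2={{p2},{p4},{p2,p5},{p2,p6},{p2,p7},{p3,p4},{p2,p5,p6}} V3={{p1},{p1,p6},{p1,p7},{p1,p6,p7}} V4={{p4},{p5},{p2,p5},{p3,p4},{p5,p6},{p2,p5,p6}} V5={{p2},{p7},{p1,p7},{p2,p5},{p2,p6},{p2,p7},{p6,p7},{p1,p6,p7},{p2,p5,p6}} V6={{p1},{p6},{p1,p6},{p1,p7},{p2,p6},{p5,p6},{p6,p7},{p1,p6,p7},{p2,p5,p6}}
  V12={{p3,p4}} V13={{p1},{p1,p6},{p1,p7},{p1,p6,p7}} V14={{p3,p4}} V15={{p1,p7},{p1,p6,p7}} V16={{p1},{p1,p6},{p1,p7},{p1,p6,p7}} V24={{p4},{p2,p5},{p3,p4},{p2,p5,p6}} V25={{p2},{p2,p5},{p2,p6},{p2,p7},{p2,p5,p6}} V26={{p2,p6},{p2,p5,p6}} V35={{p1,p7},{p1,p6,p7}} V36={{p1},{p1,p6},{p1,p7},{p1,p6,p7}} V45={{p2,p5},{p2,p5,p6}} V46={{p5,p6},{p2,p5,p6}} V56={{p1,p7},{p2,p6},{p6,p7},{p1,p6,p7},{p2,p5,p6}}
  V124={{p3,p4}} V135={{p1,p7},{p1,p6,p7}} V136={{p1},{p1,p6},{p1,p7},{p1,p6,p7}} V156={{p1,p7},{p1,p6,p7}} V245={{p2,p5},{p2,p5,p6}} V246={{p2,p5,p6}} V256={{p2,p6},{p2,p5,p6}} V356={{p1,p7},{p1,p6,p7}} V456={{p2,p5,p6}}
  V1356={{p1,p7},{p1,p6,p7}} V2456={{p2,p5,p6}}
C dims 6,13,9,2; δ0: rk_F3 5; δ1: rk_F3 7; δ2: rk_F3 2
Ȟ^0 = (6 − 5) − 0 = 1, so Ȟ^0 ≅ Z/3
Ȟ^1 = (13 − 7) − 5 = 1, so Ȟ^1 ≅ Z/3
Ȟ^2 = (9 − 2) − 7 = 0, so Ȟ^2 ≅ 0


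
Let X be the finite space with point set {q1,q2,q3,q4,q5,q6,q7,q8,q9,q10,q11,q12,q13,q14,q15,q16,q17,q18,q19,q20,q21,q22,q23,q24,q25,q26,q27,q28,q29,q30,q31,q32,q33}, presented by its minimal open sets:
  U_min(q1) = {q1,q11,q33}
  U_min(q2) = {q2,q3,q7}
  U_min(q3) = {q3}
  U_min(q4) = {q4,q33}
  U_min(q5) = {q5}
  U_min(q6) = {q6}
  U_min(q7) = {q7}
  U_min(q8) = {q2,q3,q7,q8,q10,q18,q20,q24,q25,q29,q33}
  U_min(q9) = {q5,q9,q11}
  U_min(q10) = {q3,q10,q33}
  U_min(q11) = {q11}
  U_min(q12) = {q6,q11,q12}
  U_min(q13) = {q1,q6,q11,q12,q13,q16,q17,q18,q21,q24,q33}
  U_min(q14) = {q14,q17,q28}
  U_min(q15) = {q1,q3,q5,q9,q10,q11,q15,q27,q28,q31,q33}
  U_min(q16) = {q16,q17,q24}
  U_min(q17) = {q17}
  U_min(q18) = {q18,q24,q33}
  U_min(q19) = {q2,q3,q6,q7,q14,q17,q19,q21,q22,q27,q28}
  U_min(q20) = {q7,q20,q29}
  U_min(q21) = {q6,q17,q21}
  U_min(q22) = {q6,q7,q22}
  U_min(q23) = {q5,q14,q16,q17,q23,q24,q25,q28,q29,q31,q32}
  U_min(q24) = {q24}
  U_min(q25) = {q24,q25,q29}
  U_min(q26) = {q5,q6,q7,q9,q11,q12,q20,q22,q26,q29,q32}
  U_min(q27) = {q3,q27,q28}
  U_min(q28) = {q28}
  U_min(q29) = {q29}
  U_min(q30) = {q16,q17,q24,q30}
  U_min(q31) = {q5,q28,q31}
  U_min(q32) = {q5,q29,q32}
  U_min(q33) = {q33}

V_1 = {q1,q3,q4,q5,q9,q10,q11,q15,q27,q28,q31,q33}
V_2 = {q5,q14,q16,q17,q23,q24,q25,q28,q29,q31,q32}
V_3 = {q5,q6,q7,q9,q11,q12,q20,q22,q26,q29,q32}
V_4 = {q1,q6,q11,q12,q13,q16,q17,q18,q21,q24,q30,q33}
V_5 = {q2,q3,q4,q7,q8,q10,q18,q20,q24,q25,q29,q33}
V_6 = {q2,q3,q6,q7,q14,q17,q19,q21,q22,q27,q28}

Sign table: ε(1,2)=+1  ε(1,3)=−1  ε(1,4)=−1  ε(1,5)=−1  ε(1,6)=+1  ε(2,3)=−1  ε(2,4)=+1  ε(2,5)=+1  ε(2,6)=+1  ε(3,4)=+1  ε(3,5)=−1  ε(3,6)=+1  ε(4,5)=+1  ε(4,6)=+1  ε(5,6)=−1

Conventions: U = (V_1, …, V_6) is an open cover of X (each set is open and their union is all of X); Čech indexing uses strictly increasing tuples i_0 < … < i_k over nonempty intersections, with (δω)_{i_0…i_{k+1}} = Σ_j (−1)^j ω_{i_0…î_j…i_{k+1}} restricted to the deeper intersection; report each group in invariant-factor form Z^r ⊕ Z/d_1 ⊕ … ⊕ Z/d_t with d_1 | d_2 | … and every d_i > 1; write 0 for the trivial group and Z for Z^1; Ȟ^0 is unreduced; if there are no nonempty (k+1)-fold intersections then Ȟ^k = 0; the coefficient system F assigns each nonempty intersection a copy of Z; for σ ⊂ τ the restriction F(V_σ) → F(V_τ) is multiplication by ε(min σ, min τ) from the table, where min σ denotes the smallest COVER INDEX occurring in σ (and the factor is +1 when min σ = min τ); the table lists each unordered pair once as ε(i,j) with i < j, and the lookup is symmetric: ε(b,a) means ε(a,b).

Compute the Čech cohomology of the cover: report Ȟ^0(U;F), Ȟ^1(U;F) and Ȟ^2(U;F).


Ȟ^0 ≅ 0; Ȟ^1 ≅ Z/2; Ȟ^2 ≅ Z

intersection data:
  V12={q5,q28,q31} V13={q5,q9,q11} V14={q1,q11,q33} V15={q3,q4,q10,q33} V16={q3,q27,q28} V23={q5,q29,q32} V24={q16,q17,q24} V25={q24,q25,q29} V26={q14,q17,q28} V34={q6,q11,q12} V35={q7,q20,q29} V36={q6,q7,q22} V45={q18,q24,q33} V46={q6,q17,q21} V56={q2,q3,q7}
  V123={q5} V126={q28} V134={q11} V145={q33} V156={q3} V235={q29} V245={q24} V246={q17} V346={q6} V356={q7}
C dims 6,15,10; δ0: rk 6, SNF 1^5·2; δ1: rk 9, SNF 1^9
Ȟ^0 = (6 − 6) − 0 = 0, so Ȟ^0 ≅ 0
Ȟ^1 = (15 − 9) − 6 = 0 plus torsion [2], so Ȟ^1 ≅ Z/2
Ȟ^2 = (10 − 0) − 9 = 1, so Ȟ^2 ≅ Z


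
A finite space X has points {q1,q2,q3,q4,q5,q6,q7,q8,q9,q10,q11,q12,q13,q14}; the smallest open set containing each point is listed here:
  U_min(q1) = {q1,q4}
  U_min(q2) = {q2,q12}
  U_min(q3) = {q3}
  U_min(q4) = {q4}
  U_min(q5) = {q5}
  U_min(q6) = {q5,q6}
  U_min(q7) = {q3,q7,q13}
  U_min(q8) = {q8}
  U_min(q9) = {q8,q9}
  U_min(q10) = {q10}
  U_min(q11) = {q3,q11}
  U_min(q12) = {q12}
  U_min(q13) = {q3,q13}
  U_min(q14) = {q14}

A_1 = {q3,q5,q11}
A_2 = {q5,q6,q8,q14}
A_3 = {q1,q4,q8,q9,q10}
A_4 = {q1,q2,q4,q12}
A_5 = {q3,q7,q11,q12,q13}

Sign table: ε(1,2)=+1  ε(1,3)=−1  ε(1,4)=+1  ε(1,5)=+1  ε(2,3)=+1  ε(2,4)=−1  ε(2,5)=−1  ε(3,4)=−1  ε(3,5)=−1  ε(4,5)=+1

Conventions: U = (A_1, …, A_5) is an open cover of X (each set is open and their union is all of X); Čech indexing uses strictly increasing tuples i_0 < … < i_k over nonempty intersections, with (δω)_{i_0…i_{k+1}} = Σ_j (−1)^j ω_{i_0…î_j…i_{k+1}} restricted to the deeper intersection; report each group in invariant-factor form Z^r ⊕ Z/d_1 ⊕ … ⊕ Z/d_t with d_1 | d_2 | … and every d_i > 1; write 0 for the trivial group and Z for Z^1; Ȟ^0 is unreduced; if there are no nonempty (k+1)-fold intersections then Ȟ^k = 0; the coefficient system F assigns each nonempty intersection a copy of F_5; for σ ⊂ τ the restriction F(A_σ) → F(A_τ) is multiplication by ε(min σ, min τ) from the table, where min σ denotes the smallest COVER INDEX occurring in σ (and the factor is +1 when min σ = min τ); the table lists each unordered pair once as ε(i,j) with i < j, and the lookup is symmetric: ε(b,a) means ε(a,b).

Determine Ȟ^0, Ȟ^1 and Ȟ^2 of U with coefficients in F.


cover nerve:
  A12={q5} A15={q3,q11} A23={q8} A34={q1,q4} A45={q12}
C dims 5,5; δ0: rk_F5 5
Ȟ^0: (5−5)−0=0 ⇒ 0
Ȟ^1: (5−0)−5=0 ⇒ 0
Ȟ^2: (0−0)−0=0 ⇒ 0

Ȟ^0(U;F) ≅ 0; Ȟ^1(U;F) ≅ 0; Ȟ^2(U;F) ≅ 0


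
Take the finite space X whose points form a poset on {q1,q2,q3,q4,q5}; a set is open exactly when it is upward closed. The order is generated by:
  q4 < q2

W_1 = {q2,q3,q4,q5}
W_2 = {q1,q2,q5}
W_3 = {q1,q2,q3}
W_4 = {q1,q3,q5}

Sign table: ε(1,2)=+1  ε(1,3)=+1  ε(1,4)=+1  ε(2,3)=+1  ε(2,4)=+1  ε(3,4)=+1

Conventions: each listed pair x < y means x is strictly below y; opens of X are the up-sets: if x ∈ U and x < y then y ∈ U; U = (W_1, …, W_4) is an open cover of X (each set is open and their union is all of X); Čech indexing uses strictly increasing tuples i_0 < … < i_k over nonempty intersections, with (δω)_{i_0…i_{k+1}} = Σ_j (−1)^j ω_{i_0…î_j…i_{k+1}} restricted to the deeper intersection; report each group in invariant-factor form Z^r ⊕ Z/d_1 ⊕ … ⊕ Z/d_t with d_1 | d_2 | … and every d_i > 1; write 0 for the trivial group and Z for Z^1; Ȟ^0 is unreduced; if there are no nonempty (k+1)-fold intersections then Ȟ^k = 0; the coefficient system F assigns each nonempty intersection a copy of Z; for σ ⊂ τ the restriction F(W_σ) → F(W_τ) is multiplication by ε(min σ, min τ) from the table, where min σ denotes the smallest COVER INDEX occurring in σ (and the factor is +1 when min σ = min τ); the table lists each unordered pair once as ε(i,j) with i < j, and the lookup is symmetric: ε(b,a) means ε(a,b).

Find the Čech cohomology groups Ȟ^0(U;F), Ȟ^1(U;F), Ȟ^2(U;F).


nonempty intersections:
  W12={q2,q5} W13={q2,q3} W14={q3,q5} W23={q1,q2} W24={q1,q5} W34={q1,q3}
  W123={q2} W124={q5} W134={q3} W234={q1}
C dims 4,6,4; δ0: rk 3, SNF 1^3; δ1: rk 3, SNF 1^3
Ȟ^0: (4−3)−0=1 ⇒ Z
Ȟ^1: (6−3)−3=0 ⇒ 0
Ȟ^2: (4−0)−3=1 ⇒ Z

Ȟ^0(U;F) ≅ Z, Ȟ^1(U;F) ≅ 0, Ȟ^2(U;F) ≅ Z


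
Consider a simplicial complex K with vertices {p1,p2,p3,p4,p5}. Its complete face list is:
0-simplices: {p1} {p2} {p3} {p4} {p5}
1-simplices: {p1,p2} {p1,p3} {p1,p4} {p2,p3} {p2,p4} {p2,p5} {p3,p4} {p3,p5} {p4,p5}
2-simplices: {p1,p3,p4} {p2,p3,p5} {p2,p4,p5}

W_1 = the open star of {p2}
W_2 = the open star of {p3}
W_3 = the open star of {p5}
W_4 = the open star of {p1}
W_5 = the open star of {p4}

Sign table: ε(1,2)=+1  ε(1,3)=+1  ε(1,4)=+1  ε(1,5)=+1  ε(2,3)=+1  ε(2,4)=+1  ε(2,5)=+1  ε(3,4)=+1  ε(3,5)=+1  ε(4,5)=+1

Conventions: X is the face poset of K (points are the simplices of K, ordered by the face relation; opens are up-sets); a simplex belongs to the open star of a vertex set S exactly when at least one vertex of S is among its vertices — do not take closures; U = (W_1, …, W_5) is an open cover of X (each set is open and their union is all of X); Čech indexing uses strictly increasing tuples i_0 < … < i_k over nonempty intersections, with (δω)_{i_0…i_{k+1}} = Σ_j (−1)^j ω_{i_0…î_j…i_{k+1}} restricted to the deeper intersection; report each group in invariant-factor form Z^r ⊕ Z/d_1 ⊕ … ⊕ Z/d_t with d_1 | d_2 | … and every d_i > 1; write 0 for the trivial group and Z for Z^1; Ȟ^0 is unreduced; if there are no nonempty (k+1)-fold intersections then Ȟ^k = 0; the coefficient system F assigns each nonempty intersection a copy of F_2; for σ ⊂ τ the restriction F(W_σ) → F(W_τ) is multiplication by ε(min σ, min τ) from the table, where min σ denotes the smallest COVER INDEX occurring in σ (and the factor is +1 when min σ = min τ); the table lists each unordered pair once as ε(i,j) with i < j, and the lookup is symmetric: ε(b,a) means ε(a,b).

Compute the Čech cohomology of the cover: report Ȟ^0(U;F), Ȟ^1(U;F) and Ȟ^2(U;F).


nerve simplices:
  W1={{p2},{p1,p2},{p2,p3},{p2,p4},{p2,p5},{p2,p3,p5},{p2,p4,p5}} W2={{p3},{p1,p3},{p2,p3},{p3,p4},{p3,p5},{p1,p3,p4},{p2,p3,p5}} W3={{p5},{p2,p5},{p3,p5},{p4,p5},{p2,p3,p5},{p2,p4,p5}} W4={{p1},{p1,p2},{p1,p3},{p1,p4},{p1,p3,p4}} W5={{p4},{p1,p4},{p2,p4},{p3,p4},{p4,p5},{p1,p3,p4},{p2,p4,p5}}
  W12={{p2,p3},{p2,p3,p5}} W13={{p2,p5},{p2,p3,p5},{p2,p4,p5}} W14={{p1,p2}} W15={{p2,p4},{p2,p4,p5}} W23={{p3,p5},{p2,p3,p5}} W24={{p1,p3},{p1,p3,p4}} W25={{p3,p4},{p1,p3,p4}} W35={{p4,p5},{p2,p4,p5}} W45={{p1,p4},{p1,p3,p4}}
  W123={{p2,p3,p5}} W135={{p2,p4,p5}} W245={{p1,p3,p4}}
C dims 5,9,3; δ0: rk_F2 4; δ1: rk_F2 3
degree 0: 5−4−0 = 1 → Ȟ^0 ≅ Z/2
degree 1: 9−3−4 = 2 → Ȟ^1 ≅ Z/2 ⊕ Z/2
degree 2: 3−0−3 = 0 → Ȟ^2 ≅ 0

Ȟ^0 ≅ Z/2, Ȟ^1 ≅ Z/2 ⊕ Z/2 and Ȟ^2 ≅ 0


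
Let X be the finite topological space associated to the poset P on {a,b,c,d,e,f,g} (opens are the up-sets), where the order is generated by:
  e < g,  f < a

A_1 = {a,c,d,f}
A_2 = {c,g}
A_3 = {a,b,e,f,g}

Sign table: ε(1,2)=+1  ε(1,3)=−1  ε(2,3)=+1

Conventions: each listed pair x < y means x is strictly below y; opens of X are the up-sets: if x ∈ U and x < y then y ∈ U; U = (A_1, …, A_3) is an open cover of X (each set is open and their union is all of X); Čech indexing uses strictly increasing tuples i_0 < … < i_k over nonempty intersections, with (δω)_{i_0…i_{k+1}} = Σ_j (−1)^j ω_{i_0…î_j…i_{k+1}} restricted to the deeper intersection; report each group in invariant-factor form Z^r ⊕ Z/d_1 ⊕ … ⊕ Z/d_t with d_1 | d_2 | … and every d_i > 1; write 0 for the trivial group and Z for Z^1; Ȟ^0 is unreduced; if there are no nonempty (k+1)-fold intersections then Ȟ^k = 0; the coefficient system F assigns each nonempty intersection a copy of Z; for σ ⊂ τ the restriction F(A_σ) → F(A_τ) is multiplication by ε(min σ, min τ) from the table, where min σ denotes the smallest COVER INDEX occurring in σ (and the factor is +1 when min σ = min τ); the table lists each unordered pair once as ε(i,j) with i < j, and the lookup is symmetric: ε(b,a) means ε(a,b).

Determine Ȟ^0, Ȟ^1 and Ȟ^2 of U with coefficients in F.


Ȟ^0 = 0, Ȟ^1 = Z/2 and Ȟ^2 = 0

nerve of the cover:
  A12={c} A13={a,f} A23={g}
C dims 3,3; δ0: rk 3, SNF 1^2·2
Ȟ^0 = (3 − 3) − 0 = 0, so Ȟ^0 ≅ 0
Ȟ^1 = (3 − 0) − 3 = 0 plus torsion [2], so Ȟ^1 ≅ Z/2
Ȟ^2 = (0 − 0) − 0 = 0, so Ȟ^2 ≅ 0


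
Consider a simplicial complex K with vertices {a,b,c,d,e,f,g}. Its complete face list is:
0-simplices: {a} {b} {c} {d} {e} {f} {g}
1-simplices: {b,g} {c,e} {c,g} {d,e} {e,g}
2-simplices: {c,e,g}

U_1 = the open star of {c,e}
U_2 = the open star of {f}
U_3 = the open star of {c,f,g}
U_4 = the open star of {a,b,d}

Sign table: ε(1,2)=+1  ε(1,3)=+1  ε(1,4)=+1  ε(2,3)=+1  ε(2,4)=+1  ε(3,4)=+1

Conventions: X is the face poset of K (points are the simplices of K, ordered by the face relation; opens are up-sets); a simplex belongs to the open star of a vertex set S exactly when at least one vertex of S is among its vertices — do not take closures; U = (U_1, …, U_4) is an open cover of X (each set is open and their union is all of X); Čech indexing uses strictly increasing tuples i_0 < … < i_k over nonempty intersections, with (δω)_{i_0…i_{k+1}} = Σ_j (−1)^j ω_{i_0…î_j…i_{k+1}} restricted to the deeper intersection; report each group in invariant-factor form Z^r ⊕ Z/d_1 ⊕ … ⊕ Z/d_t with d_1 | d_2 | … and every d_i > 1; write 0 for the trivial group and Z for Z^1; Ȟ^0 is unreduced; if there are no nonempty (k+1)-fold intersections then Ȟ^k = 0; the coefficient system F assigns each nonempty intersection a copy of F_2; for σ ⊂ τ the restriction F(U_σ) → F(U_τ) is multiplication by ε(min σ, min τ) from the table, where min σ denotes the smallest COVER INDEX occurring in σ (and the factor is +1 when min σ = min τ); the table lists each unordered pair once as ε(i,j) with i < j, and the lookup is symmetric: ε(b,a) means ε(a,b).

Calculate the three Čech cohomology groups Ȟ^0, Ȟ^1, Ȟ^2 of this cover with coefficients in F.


nerve of the cover:
  U1={{c},{e},{c,e},{c,g},{d,e},{e,g},{c,e,g}} U2={{f}} U3={{c},{f},{g},{b,g},{c,e},{c,g},{e,g},{c,e,g}} U4={{a},{b},{d},{b,g},{d,e}}
  U13={{c},{c,e},{c,g},{e,g},{c,e,g}} U14={{d,e}} U23={{f}} U34={{b,g}}
C dims 4,4; δ0: rk_F2 3
Ȟ^0 = (4 − 3) − 0 = 1, so Ȟ^0 ≅ Z/2
Ȟ^1 = (4 − 0) − 3 = 1, so Ȟ^1 ≅ Z/2
Ȟ^2 = (0 − 0) − 0 = 0, so Ȟ^2 ≅ 0

Ȟ^0 ≅ Z/2,  Ȟ^1 ≅ Z/2,  Ȟ^2 ≅ 0


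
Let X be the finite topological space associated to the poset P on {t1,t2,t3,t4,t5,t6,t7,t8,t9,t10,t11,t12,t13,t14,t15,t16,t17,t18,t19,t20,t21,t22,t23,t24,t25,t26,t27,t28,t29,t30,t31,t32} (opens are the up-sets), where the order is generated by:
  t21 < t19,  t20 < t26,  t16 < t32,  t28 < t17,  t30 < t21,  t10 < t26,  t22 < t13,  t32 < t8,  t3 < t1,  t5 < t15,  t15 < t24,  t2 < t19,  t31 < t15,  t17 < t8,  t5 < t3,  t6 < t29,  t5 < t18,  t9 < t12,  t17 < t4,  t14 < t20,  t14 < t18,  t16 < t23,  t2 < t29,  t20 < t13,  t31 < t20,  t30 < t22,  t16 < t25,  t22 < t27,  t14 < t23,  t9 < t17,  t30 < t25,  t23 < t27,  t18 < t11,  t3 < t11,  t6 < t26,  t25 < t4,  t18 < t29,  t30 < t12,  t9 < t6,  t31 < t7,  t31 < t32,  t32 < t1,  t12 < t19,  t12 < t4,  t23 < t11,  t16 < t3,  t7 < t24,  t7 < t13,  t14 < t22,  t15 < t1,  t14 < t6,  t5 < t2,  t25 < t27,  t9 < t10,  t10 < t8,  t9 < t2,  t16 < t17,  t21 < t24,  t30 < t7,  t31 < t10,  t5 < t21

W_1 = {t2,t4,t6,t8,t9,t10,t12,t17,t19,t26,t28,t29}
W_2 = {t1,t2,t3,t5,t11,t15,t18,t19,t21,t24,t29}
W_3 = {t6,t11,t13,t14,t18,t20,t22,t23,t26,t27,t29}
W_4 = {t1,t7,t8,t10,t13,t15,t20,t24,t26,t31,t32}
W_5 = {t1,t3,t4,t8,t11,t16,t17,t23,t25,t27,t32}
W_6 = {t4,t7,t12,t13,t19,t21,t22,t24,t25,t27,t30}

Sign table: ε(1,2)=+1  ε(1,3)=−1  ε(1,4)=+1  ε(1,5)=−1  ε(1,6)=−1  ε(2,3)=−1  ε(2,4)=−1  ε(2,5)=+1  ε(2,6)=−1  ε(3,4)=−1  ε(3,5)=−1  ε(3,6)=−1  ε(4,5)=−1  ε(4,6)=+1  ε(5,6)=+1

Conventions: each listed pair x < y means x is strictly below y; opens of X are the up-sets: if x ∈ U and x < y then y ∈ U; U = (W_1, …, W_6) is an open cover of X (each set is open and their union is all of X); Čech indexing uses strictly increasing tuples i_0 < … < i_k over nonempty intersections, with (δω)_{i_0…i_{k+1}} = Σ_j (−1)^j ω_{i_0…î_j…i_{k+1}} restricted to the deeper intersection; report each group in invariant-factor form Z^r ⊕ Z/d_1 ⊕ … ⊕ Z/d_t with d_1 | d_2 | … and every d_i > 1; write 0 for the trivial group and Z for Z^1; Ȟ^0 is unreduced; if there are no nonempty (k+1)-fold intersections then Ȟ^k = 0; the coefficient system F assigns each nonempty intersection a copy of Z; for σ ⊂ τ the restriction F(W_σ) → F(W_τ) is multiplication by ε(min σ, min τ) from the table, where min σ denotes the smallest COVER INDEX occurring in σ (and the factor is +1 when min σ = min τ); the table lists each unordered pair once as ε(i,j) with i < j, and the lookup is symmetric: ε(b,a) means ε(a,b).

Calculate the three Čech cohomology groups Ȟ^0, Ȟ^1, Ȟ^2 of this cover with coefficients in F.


Ȟ^0(U;F) ≅ 0; Ȟ^1(U;F) ≅ Z/2; Ȟ^2(U;F) ≅ Z

nerve of the cover:
  W12={t2,t19,t29} W13={t6,t26,t29} W14={t8,t10,t26} W15={t4,t8,t17} W16={t4,t12,t19} W23={t11,t18,t29} W24={t1,t15,t24} W25={t1,t3,t11} W26={t19,t21,t24} W34={t13,t20,t26} W35={t11,t23,t27} W36={t13,t22,t27} W45={t1,t8,t32} W46={t7,t13,t24} W56={t4,t25,t27}
  W123={t29} W126={t19} W134={t26} W145={t8} W156={t4} W235={t11} W245={t1} W246={t24} W346={t13} W356={t27}
C dims 6,15,10; δ0: rk 6, SNF 1^5·2; δ1: rk 9, SNF 1^9
Ȟ^0 = (6 − 6) − 0 = 0, so Ȟ^0 ≅ 0
Ȟ^1 = (15 − 9) − 6 = 0 plus torsion [2], so Ȟ^1 ≅ Z/2
Ȟ^2 = (10 − 0) − 9 = 1, so Ȟ^2 ≅ Z


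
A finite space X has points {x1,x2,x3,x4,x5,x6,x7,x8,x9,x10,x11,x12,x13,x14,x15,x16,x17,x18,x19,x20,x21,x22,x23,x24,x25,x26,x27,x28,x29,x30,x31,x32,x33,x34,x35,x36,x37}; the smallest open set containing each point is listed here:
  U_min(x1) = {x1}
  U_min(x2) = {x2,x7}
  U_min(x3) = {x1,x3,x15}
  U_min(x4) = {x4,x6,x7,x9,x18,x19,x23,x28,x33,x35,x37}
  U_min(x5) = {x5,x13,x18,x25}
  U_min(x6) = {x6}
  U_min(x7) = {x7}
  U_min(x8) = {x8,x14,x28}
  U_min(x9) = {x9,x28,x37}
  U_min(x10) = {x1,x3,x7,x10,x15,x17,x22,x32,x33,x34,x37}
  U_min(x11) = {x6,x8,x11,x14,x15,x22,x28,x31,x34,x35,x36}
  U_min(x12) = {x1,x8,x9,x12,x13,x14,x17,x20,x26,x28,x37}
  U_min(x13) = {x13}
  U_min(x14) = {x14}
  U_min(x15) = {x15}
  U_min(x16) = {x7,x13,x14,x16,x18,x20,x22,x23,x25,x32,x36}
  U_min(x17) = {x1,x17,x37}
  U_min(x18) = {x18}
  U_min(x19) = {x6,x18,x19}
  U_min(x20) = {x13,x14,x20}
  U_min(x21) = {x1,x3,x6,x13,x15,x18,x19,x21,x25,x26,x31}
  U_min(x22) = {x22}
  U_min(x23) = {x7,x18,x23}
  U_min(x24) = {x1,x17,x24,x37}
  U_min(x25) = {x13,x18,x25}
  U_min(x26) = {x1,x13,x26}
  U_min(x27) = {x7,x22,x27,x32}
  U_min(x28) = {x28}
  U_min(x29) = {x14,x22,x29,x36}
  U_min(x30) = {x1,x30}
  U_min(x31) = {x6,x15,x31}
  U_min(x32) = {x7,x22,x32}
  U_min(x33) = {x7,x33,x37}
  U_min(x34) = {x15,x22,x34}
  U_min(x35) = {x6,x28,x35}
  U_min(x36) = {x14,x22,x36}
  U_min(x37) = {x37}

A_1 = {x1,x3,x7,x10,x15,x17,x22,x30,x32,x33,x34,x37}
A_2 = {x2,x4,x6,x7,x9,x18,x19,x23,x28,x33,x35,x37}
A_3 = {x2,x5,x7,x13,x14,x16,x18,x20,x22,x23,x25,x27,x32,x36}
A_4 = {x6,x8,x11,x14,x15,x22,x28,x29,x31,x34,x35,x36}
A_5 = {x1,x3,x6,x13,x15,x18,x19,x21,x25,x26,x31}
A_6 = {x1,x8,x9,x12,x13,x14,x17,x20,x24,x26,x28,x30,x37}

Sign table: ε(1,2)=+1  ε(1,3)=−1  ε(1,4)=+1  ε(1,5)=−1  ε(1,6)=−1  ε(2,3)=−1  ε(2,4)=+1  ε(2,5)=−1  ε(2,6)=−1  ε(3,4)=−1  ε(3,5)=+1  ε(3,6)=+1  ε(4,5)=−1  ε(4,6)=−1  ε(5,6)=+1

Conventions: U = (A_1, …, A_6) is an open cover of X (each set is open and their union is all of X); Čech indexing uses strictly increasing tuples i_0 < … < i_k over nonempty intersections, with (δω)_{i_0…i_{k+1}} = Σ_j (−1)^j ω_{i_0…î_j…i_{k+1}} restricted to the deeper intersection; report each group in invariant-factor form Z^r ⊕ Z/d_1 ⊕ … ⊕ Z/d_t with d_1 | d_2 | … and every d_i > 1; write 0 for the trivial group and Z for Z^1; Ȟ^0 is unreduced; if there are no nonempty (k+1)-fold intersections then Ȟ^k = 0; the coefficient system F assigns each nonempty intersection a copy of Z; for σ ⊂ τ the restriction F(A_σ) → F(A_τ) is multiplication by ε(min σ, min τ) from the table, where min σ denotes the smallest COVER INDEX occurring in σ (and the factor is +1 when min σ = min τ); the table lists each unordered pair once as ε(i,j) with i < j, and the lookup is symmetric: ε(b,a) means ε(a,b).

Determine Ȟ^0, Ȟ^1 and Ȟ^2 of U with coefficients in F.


nerve simplices:
  A12={x7,x33,x37} A13={x7,x22,x32} A14={x15,x22,x34} A15={x1,x3,x15} A16={x1,x17,x30,x37} A23={x2,x7,x18,x23} A24={x6,x28,x35} A25={x6,x18,x19} A26={x9,x28,x37} A34={x14,x22,x36} A35={x13,x18,x25} A36={x13,x14,x20} A45={x6,x15,x31} A46={x8,x14,x28} A56={x1,x13,x26}
  A123={x7} A126={x37} A134={x22} A145={x15} A156={x1} A235={x18} A245={x6} A246={x28} A346={x14} A356={x13}
C dims 6,15,10; δ0: rk 5, SNF 1^5; δ1: rk 10, SNF 1^9·2
degree 0: 6−5−0 = 1 → Ȟ^0 ≅ Z
degree 1: 15−10−5 = 0 → Ȟ^1 ≅ 0
degree 2: 10−0−10 = 0 plus torsion [2] → Ȟ^2 ≅ Z/2

Ȟ^0 = Z,  Ȟ^1 = 0,  Ȟ^2 = Z/2


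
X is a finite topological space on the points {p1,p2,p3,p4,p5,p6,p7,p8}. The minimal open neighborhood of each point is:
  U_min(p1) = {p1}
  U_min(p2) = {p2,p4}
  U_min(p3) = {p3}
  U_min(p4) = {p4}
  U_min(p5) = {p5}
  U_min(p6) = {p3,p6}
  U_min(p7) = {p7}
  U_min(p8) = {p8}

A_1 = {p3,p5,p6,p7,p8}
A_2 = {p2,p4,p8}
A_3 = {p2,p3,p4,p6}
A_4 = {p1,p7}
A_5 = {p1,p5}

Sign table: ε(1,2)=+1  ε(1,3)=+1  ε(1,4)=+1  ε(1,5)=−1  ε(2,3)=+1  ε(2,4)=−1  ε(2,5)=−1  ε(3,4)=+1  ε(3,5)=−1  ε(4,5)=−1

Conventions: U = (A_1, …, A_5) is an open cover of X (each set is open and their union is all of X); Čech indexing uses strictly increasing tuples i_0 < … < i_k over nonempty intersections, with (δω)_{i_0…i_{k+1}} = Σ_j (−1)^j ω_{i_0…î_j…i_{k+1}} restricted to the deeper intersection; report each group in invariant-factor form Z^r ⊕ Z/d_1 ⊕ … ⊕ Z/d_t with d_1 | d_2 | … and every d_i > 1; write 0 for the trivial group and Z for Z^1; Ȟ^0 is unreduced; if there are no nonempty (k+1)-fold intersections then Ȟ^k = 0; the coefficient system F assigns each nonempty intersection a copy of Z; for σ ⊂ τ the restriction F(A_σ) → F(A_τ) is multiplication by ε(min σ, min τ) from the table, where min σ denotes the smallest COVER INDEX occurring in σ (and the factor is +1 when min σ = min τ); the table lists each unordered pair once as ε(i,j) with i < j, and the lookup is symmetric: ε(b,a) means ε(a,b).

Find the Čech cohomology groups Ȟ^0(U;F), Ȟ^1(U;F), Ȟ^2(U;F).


nonempty intersections:
  A12={p8} A13={p3,p6} A14={p7} A15={p5} A23={p2,p4} A45={p1}
C dims 5,6; δ0: rk 4, SNF 1^4
Ȟ^0: (5−4)−0=1 ⇒ Z
Ȟ^1: (6−0)−4=2 ⇒ Z^2
Ȟ^2: (0−0)−0=0 ⇒ 0

Ȟ^0 = Z,  Ȟ^1 = Z^2,  Ȟ^2 = 0


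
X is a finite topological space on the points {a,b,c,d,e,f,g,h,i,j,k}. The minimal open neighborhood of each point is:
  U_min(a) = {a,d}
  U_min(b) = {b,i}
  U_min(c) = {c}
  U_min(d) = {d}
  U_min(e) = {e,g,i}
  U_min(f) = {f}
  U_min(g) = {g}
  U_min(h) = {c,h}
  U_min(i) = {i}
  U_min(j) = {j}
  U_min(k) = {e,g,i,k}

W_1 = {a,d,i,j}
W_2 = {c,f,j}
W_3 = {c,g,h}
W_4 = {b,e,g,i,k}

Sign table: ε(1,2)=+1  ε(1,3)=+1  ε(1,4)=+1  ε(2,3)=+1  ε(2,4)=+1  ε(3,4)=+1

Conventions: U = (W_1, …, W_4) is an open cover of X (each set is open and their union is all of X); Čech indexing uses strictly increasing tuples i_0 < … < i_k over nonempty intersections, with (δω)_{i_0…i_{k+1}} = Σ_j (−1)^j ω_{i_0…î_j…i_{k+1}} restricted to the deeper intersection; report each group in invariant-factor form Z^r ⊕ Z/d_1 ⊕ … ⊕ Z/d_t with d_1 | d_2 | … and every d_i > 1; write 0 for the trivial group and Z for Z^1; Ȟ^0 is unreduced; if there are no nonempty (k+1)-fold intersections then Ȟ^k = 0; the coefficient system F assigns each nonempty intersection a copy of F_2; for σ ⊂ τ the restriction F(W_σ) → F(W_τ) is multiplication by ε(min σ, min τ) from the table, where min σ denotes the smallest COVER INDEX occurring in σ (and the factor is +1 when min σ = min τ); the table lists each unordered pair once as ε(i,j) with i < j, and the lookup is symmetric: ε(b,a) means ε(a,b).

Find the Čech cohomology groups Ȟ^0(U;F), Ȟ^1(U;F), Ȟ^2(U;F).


cover nerve:
  W12={j} W14={i} W23={c} W34={g}
C dims 4,4; δ0: rk_F2 3
Ȟ^0: (4−3)−0=1 ⇒ Z/2
Ȟ^1: (4−0)−3=1 ⇒ Z/2
Ȟ^2: (0−0)−0=0 ⇒ 0

Ȟ^0 = Z/2, Ȟ^1 = Z/2 and Ȟ^2 = 0


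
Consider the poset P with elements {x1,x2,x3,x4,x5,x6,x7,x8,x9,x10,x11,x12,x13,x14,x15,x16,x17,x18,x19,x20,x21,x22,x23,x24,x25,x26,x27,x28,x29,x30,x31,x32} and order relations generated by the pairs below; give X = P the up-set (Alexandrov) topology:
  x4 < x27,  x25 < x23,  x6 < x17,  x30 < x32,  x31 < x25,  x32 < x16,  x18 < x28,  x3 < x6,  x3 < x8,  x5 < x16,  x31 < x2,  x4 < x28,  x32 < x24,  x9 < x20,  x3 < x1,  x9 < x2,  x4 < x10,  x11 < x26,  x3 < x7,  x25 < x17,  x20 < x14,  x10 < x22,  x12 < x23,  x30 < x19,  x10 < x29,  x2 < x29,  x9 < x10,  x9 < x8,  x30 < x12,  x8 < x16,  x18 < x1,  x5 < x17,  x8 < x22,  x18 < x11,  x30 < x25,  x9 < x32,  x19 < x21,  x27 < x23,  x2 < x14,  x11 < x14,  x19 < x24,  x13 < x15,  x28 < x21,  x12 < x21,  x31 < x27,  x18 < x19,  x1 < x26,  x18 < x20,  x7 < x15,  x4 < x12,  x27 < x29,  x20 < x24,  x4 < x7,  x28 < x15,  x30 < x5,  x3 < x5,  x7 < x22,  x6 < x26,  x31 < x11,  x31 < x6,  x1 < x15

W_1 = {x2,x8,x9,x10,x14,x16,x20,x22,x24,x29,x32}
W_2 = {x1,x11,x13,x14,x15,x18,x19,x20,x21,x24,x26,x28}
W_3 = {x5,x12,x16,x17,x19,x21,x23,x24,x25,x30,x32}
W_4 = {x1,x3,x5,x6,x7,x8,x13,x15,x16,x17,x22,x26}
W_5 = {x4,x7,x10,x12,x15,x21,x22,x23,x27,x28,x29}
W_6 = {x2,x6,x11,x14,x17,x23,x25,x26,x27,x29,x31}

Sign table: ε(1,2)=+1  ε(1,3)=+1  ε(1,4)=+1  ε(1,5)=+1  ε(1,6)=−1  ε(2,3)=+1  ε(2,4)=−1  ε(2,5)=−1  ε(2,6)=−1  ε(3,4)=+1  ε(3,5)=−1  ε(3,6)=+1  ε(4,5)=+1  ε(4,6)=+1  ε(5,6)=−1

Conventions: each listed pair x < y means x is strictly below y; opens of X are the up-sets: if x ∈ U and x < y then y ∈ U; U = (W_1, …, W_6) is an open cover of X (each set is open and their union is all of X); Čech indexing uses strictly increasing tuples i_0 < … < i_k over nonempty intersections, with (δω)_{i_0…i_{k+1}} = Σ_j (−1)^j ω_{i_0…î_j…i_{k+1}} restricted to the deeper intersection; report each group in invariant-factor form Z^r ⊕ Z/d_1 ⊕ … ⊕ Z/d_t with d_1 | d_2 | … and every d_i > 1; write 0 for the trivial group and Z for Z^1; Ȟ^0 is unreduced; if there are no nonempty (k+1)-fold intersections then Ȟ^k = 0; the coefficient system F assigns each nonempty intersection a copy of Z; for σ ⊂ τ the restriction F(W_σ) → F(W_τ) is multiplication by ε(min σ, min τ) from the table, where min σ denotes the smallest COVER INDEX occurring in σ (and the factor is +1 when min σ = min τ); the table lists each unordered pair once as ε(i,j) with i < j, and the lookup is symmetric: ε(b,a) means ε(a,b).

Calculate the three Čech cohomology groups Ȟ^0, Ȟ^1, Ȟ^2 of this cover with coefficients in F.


Ȟ^0 ≅ 0,  Ȟ^1 ≅ Z/2,  Ȟ^2 ≅ Z

cover nerve:
  W12={x14,x20,x24} W13={x16,x24,x32} W14={x8,x16,x22} W15={x10,x22,x29} W16={x2,x14,x29} W23={x19,x21,x24} W24={x1,x13,x15,x26} W25={x15,x21,x28} W26={x11,x14,x26} W34={x5,x16,x17} W35={x12,x21,x23} W36={x17,x23,x25} W45={x7,x15,x22} W46={x6,x17,x26} W56={x23,x27,x29}
  W123={x24} W126={x14} W134={x16} W145={x22} W156={x29} W235={x21} W245={x15} W246={x26} W346={x17} W356={x23}
C dims 6,15,10; δ0: rk 6, SNF 1^5·2; δ1: rk 9, SNF 1^9
Ȟ^0: (6−6)−0=0 ⇒ 0
Ȟ^1: (15−9)−6=0 plus torsion [2] ⇒ Z/2
Ȟ^2: (10−0)−9=1 ⇒ Z


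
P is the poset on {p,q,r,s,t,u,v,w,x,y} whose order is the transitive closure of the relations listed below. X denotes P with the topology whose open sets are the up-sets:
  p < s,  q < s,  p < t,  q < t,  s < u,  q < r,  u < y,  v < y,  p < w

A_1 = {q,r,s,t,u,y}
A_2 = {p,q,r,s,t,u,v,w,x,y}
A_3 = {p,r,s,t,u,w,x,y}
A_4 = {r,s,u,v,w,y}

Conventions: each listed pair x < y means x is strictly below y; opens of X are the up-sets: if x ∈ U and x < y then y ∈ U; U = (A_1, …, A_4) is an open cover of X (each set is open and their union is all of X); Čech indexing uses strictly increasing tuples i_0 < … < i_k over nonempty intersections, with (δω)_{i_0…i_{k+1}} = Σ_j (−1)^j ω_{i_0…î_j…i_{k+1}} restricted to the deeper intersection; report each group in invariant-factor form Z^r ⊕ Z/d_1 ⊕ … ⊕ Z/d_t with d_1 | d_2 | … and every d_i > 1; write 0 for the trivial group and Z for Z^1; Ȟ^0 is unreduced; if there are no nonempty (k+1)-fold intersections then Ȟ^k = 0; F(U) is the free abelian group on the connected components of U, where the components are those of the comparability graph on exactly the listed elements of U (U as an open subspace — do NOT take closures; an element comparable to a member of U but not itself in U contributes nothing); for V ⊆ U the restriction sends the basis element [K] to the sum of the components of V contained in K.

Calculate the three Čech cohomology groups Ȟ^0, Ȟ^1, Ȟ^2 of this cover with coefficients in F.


Ȟ^0 = Z^2,  Ȟ^1 = 0,  Ȟ^2 = 0

cover nerve:
  A12={q,r,s,t,u,y} A13={r,s,t,u,y} A14={r,s,u,y} A23={p,r,s,t,u,w,x,y} A24={r,s,u,v,w,y} A34={r,s,u,w,y}
  A123={r,s,t,u,y} A124={r,s,u,y} A134={r,s,u,y} A234={r,s,u,w,y}
  A1234={r,s,u,y}
components per intersection:
  A1: {q,r,s,t,u,y}
  A2: {p,q,r,s,t,u,v,w,y} {x}
  A3: {p,s,t,u,w,y} {r} {x}
  A4: {r} {s,u,v,y} {w}
  A12: {q,r,s,t,u,y}
  A13: {r} {s,u,y} {t}
  A14: {r} {s,u,y}
  A23: {p,s,t,u,w,y} {r} {x}
  A24: {r} {s,u,v,y} {w}
  A34: {r} {s,u,y} {w}
  A123: {r} {s,u,y} {t}
  A124: {r} {s,u,y}
  A134: {r} {s,u,y}
  A234: {r} {s,u,y} {w}
  A1234: {r} {s,u,y}
C dims 9,15,10,2; δ0: rk 7, SNF 1^7; δ1: rk 8, SNF 1^8; δ2: rk 2, SNF 1^2
Ȟ^0: (9−7)−0=2 ⇒ Z^2
Ȟ^1: (15−8)−7=0 ⇒ 0
Ȟ^2: (10−2)−8=0 ⇒ 0


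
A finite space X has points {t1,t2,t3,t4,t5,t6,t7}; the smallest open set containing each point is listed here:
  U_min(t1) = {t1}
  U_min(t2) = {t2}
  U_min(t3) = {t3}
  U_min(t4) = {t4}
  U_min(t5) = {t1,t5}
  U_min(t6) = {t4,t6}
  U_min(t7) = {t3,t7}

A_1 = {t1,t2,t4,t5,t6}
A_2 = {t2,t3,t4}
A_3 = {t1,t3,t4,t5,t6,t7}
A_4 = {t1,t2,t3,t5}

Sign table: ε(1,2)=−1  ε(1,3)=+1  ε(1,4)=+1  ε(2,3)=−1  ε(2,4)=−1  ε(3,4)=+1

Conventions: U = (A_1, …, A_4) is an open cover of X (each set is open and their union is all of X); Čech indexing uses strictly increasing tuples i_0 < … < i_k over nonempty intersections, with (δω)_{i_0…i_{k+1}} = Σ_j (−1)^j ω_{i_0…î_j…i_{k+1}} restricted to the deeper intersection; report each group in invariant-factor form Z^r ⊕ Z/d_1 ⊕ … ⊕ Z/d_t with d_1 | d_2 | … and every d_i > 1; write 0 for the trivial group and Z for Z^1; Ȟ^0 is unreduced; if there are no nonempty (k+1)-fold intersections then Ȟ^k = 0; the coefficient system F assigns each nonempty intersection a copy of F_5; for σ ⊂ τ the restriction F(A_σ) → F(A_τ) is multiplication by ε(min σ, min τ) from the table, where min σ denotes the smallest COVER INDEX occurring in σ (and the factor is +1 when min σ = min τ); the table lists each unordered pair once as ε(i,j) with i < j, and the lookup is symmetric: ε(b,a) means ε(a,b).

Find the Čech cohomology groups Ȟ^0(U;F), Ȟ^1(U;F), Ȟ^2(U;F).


Ȟ^0 ≅ Z/5, Ȟ^1 ≅ 0 and Ȟ^2 ≅ Z/5

nonempty intersections:
  A12={t2,t4} A13={t1,t4,t5,t6} A14={t1,t2,t5} A23={t3,t4} A24={t2,t3} A34={t1,t3,t5}
  A123={t4} A124={t2} A134={t1,t5} A234={t3}
C dims 4,6,4; δ0: rk_F5 3; δ1: rk_F5 3
Ȟ^0: (4−3)−0=1 ⇒ Z/5
Ȟ^1: (6−3)−3=0 ⇒ 0
Ȟ^2: (4−0)−3=1 ⇒ Z/5


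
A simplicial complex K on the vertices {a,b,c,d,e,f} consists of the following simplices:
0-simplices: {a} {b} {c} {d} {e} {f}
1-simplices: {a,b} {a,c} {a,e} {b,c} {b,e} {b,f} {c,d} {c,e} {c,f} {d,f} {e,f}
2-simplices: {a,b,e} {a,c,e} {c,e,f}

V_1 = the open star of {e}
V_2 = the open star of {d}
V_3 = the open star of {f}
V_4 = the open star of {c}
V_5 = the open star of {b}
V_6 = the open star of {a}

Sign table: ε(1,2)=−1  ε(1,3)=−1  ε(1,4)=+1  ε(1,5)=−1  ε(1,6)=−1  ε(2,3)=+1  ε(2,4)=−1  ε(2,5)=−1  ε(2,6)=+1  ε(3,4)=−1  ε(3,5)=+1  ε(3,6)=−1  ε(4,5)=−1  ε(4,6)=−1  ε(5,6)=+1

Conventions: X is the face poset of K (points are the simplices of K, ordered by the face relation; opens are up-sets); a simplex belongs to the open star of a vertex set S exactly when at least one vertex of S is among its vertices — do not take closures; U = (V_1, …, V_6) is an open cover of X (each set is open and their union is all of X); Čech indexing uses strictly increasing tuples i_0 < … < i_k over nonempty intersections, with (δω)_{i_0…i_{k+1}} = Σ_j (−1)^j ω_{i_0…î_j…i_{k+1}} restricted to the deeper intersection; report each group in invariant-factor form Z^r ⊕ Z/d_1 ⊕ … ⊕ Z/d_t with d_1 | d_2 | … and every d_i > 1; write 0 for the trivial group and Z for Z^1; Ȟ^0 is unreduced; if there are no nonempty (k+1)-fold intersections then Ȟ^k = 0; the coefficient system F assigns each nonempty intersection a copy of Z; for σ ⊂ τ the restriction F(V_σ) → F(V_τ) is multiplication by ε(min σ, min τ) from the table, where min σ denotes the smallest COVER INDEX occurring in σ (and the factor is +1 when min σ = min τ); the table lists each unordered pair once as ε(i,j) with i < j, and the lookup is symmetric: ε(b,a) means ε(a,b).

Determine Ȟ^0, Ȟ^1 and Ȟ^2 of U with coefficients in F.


intersection data:
  V1={{e},{a,e},{b,e},{c,e},{e,f},{a,b,e},{a,c,e},{c,e,f}} V2={{d},{c,d},{d,f}} V3={{f},{b,f},{c,f},{d,f},{e,f},{c,e,f}} V4={{c},{a,c},{b,c},{c,d},{c,e},{c,f},{a,c,e},{c,e,f}} V5={{b},{a,b},{b,c},{b,e},{b,f},{a,b,e}} V6={{a},{a,b},{a,c},{a,e},{a,b,e},{a,c,e}}
  V13={{e,f},{c,e,f}} V14={{c,e},{a,c,e},{c,e,f}} V15={{b,e},{a,b,e}} V16={{a,e},{a,b,e},{a,c,e}} V23={{d,f}} V24={{c,d}} V34={{c,f},{c,e,f}} V35={{b,f}} V45={{b,c}} V46={{a,c},{a,c,e}} V56={{a,b},{a,b,e}}
  V134={{c,e,f}} V146={{a,c,e}} V156={{a,b,e}}
C dims 6,11,3; δ0: rk 5, SNF 1^5; δ1: rk 3, SNF 1^3
Ȟ^0 = (6 − 5) − 0 = 1, so Ȟ^0 ≅ Z
Ȟ^1 = (11 − 3) − 5 = 3, so Ȟ^1 ≅ Z^3
Ȟ^2 = (3 − 0) − 3 = 0, so Ȟ^2 ≅ 0

Ȟ^0 ≅ Z,  Ȟ^1 ≅ Z^3,  Ȟ^2 ≅ 0


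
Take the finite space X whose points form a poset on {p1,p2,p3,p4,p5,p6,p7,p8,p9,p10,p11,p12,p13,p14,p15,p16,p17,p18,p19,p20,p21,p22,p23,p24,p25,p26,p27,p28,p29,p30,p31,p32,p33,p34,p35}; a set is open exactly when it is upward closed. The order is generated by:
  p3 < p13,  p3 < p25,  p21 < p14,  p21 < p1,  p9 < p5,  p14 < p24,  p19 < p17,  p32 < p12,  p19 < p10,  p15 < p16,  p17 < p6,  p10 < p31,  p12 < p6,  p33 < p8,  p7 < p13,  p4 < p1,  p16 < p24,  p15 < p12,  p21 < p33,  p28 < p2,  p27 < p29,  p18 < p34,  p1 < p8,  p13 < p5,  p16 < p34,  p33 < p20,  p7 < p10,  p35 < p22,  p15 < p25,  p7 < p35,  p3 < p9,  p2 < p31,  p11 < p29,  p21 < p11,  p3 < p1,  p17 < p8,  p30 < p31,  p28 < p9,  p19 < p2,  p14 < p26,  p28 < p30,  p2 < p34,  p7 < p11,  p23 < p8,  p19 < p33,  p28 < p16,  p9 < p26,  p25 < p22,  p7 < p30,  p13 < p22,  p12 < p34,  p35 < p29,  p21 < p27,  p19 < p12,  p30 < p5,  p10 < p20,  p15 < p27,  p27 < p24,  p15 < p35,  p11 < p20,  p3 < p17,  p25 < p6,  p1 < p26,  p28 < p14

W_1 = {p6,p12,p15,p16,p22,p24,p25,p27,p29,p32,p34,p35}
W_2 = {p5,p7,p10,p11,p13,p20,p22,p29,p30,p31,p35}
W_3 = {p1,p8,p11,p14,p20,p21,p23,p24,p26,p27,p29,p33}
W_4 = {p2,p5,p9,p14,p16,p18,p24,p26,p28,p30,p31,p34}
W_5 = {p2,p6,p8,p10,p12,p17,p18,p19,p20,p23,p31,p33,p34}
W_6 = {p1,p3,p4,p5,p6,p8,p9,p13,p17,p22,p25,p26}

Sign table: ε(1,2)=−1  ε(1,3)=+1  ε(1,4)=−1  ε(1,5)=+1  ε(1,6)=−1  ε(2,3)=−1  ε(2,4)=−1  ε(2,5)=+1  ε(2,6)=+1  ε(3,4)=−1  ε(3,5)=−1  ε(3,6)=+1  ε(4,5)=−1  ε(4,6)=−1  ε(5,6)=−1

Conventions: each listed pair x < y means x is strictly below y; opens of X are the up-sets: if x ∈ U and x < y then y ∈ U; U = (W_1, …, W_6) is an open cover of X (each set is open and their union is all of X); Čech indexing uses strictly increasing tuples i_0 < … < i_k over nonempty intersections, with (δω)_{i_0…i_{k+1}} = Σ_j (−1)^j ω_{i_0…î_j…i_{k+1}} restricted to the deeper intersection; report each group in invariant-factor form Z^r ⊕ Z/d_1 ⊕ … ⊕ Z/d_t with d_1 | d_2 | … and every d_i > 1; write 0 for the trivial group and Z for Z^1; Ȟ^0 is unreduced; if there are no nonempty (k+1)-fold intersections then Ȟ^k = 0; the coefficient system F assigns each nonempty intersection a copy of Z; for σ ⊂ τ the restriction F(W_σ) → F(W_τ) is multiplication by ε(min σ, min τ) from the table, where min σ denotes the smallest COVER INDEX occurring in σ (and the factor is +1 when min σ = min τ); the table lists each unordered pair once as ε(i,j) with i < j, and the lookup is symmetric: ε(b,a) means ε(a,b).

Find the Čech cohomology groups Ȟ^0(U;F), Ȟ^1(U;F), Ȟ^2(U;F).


Ȟ^0 = 0, Ȟ^1 = Z/2, Ȟ^2 = Z

nerve simplices:
  W12={p22,p29,p35} W13={p24,p27,p29} W14={p16,p24,p34} W15={p6,p12,p34} W16={p6,p22,p25} W23={p11,p20,p29} W24={p5,p30,p31} W25={p10,p20,p31} W26={p5,p13,p22} W34={p14,p24,p26} W35={p8,p20,p23,p33} W36={p1,p8,p26} W45={p2,p18,p31,p34} W46={p5,p9,p26} W56={p6,p8,p17}
  W123={p29} W126={p22} W134={p24} W145={p34} W156={p6} W235={p20} W245={p31} W246={p5} W346={p26} W356={p8}
C dims 6,15,10; δ0: rk 6, SNF 1^5·2; δ1: rk 9, SNF 1^9
degree 0: 6−6−0 = 0 → Ȟ^0 ≅ 0
degree 1: 15−9−6 = 0 plus torsion [2] → Ȟ^1 ≅ Z/2
degree 2: 10−0−9 = 1 → Ȟ^2 ≅ Z


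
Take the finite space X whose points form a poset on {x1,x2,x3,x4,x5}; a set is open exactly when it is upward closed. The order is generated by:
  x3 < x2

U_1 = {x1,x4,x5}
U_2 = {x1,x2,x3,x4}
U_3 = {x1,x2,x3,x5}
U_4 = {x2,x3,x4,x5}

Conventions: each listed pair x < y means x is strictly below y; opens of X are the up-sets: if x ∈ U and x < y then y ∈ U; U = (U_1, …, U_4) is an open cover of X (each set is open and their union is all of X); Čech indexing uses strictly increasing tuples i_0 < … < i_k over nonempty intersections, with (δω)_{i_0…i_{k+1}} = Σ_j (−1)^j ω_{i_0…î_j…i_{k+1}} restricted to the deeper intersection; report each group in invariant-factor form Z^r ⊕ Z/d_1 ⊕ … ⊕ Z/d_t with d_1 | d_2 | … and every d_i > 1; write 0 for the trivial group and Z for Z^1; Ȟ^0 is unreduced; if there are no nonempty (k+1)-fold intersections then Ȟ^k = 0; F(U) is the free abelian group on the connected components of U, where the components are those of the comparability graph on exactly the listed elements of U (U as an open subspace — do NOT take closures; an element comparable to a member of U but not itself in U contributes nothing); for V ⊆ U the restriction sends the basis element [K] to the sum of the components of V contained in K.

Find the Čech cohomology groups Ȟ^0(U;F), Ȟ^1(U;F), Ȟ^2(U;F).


intersection data:
  U12={x1,x4} U13={x1,x5} U14={x4,x5} U23={x1,x2,x3} U24={x2,x3,x4} U34={x2,x3,x5}
  U123={x1} U124={x4} U134={x5} U234={x2,x3}
components per intersection:
  U1: {x1} {x4} {x5}
  U2: {x1} {x2,x3} {x4}
  U3: {x1} {x2,x3} {x5}
  U4: {x2,x3} {x4} {x5}
  U12: {x1} {x4}
  U13: {x1} {x5}
  U14: {x4} {x5}
  U23: {x1} {x2,x3}
  U24: {x2,x3} {x4}
  U34: {x2,x3} {x5}
  U123: {x1}
  U124: {x4}
  U134: {x5}
  U234: {x2,x3}
C dims 12,12,4; δ0: rk 8, SNF 1^8; δ1: rk 4, SNF 1^4
Ȟ^0 = (12 − 8) − 0 = 4, so Ȟ^0 ≅ Z^4
Ȟ^1 = (12 − 4) − 8 = 0, so Ȟ^1 ≅ 0
Ȟ^2 = (4 − 0) − 4 = 0, so Ȟ^2 ≅ 0

Ȟ^0 = Z^4, Ȟ^1 = 0, Ȟ^2 = 0
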